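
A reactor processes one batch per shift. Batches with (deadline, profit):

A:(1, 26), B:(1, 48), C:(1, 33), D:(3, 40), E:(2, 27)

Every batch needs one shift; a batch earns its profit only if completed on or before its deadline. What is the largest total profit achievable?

115

By profit: B(d1,48), D(d3,40), C(d1,33), E(d2,27), A(d1,26)
B→slot 1; D→slot 3; C skipped; E→slot 2; A skipped.
Profit = 48 + 27 + 40 = 115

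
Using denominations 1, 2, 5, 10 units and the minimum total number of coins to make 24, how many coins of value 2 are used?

24 = 2×10 + 2×2
Count of 2: 2

2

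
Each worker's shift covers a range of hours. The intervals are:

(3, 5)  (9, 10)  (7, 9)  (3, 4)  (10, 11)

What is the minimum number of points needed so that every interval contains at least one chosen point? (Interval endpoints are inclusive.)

3

Sort by right endpoint; whenever an interval is uncovered, place a point at its right end.
By right end: [3,4]  [3,5]  [7,9]  [9,10]  [10,11]
[3,4] uncovered → point at 4; [7,9] uncovered → point at 9; [10,11] uncovered → point at 11.
Points: 4, 9, 11 (3 total).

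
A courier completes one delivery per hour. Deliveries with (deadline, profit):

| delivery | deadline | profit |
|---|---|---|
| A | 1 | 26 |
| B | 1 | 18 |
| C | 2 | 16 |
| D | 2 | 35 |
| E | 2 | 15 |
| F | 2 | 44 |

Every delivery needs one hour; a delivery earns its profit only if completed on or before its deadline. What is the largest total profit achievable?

By profit: F(d2,44), D(d2,35), A(d1,26), B(d1,18), C(d2,16), E(d2,15)
F→slot 2; D→slot 1; A skipped; B skipped; C skipped; E skipped.
Profit = 35 + 44 = 79

79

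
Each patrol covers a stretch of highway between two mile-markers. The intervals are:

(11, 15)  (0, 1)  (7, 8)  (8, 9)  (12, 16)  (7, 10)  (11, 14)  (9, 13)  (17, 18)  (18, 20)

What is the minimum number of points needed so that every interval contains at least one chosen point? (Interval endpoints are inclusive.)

By right end: [0,1]  [7,8]  [8,9]  [7,10]  [9,13]  [11,14]  [11,15]  [12,16]  [17,18]  [18,20]
[0,1] uncovered → point at 1; [7,8] uncovered → point at 8; [9,13] uncovered → point at 13; [17,18] uncovered → point at 18.
Points: 1, 8, 13, 18 (4 total).

4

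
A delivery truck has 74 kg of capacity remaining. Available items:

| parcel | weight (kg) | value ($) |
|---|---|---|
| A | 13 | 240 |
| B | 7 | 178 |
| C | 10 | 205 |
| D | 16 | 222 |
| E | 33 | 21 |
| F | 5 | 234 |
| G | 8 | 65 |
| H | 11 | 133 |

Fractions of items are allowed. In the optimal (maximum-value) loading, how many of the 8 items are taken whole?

Greedy by value/weight ratio, highest first.
Ratios (sorted): F 46.80, B 25.43, C 20.50, A 18.46, D 13.88, H 12.09, G 8.12, E 0.64
take F (5 @ 234); take B (7 @ 178); take C (10 @ 205); take A (13 @ 240); take D (16 @ 222); take H (11 @ 133); take G (8 @ 65); take 4/33 of E → 2.55. Capacity used 74/74.
7 item(s) taken whole; one partial (take 4/33 of E).

7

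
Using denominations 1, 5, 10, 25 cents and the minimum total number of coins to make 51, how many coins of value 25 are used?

2

51 = 2×25 + 1×1
Count of 25: 2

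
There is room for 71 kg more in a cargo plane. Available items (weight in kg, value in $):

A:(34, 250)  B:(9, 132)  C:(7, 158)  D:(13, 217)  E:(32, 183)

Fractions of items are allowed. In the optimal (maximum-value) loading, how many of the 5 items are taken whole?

4

Greedy by value/weight ratio, highest first.
Order: C (158/7=22.57) > D (217/13=16.69) > B (132/9=14.67) > A (250/34=7.35) > E (183/32=5.72)
Fill: take C (7 @ 158) → take D (13 @ 217) → take B (9 @ 132) → take A (34 @ 250) → take 8/32 of E → 45.75; 71/71 used.
4 item(s) taken whole; one partial (take 8/32 of E).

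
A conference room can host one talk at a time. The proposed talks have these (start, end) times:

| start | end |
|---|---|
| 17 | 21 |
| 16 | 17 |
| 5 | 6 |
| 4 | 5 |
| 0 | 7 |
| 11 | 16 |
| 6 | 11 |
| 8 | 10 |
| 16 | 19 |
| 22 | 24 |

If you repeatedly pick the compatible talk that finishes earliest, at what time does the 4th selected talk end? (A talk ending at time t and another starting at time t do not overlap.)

Greedy by earliest finish: after sorting by end time, pick each interval compatible with the last pick.
By end time: (4,5), (5,6), (0,7), (8,10), (6,11), (11,16), (16,17), (16,19), (17,21), (22,24).
Pick (4,5); next start ≥ 5 → (5,6); next start ≥ 6 → (8,10); next start ≥ 10 → (11,16); next start ≥ 16 → (16,17); next start ≥ 17 → (17,21); next start ≥ 21 → (22,24).
Selected: (4,5) (5,6) (8,10) (11,16) (16,17) (17,21) (22,24)

16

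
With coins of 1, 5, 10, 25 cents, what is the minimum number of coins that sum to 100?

4

100 − 4×25→0
Total coins = 4 = 4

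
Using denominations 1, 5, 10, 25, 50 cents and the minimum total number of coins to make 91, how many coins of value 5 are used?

Use the largest denomination that fits, subtract, and repeat.
91 = 1×50 + 1×25 + 1×10 + 1×5 + 1×1
Count of 5: 1

1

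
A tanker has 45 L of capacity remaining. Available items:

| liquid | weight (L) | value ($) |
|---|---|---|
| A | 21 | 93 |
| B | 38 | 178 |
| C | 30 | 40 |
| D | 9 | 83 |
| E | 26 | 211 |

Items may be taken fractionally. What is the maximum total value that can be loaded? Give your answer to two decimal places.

Order: D (83/9=9.22) > E (211/26=8.12) > B (178/38=4.68) > A (93/21=4.43) > C (40/30=1.33)
Fill: take D (9 @ 83) → take E (26 @ 211) → take 10/38 of B → 46.84; 45/45 used.
Total value = 340.84

340.84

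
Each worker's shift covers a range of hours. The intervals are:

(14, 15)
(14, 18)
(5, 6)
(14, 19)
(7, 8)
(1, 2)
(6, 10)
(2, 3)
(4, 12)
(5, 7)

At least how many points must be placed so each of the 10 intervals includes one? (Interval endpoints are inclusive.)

4

Process intervals by earliest right end; each time one isn't hit yet, stab at its right endpoint.
By right end: [1,2]  [2,3]  [5,6]  [5,7]  [7,8]  [6,10]  [4,12]  [14,15]  [14,18]  [14,19]
[1,2] uncovered → point at 2; [5,6] uncovered → point at 6; [7,8] uncovered → point at 8; [14,15] uncovered → point at 15.
Points: 2, 6, 8, 15 (4 total).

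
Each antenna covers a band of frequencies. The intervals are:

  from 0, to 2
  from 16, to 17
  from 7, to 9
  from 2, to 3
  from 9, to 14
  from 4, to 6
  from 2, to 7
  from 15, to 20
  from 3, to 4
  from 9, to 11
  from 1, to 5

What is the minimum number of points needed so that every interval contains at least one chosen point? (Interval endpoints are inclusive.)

4

By right end: [0,2]  [2,3]  [3,4]  [1,5]  [4,6]  [2,7]  [7,9]  [9,11]  [9,14]  [16,17]  [15,20]
[0,2] uncovered → point at 2; [3,4] uncovered → point at 4; [7,9] uncovered → point at 9; [16,17] uncovered → point at 17.
Points: 2, 4, 9, 17 (4 total).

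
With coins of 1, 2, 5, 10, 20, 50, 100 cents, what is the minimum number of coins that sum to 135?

4

135 − 1×100→35 − 1×20→15 − 1×10→5 − 1×5→0
Total coins = 1 + 1 + 1 + 1 = 4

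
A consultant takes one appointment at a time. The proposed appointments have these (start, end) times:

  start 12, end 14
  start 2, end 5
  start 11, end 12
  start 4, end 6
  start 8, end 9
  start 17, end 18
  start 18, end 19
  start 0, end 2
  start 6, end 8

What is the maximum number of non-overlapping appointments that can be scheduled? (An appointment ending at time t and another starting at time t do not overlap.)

8

Sorted by end: (0,2)  (2,5)  (4,6)  (6,8)  (8,9)  (11,12)  (12,14)  (17,18)  (18,19)
take (0,2); take (2,5); take (6,8); take (8,9); take (11,12); take (12,14); take (17,18); take (18,19).
Selected 8 appointments.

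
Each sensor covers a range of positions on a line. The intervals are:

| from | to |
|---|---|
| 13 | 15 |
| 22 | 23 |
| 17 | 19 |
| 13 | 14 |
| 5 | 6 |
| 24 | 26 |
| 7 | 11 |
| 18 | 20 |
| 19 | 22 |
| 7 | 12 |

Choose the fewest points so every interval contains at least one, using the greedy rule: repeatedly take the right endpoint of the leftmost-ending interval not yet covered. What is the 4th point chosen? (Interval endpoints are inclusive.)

19

Sort by right endpoint; whenever an interval is uncovered, place a point at its right end.
By right end: [5,6]  [7,11]  [7,12]  [13,14]  [13,15]  [17,19]  [18,20]  [19,22]  [22,23]  [24,26]
[5,6] uncovered → point at 6; [7,11] uncovered → point at 11; [13,14] uncovered → point at 14; [17,19] uncovered → point at 19; [22,23] uncovered → point at 23; [24,26] uncovered → point at 26.
Points: 6, 11, 14, 19, 23, 26 (6 total).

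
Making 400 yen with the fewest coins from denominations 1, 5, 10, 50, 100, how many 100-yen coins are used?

400 − 4×100→0
Count of 100: 4

4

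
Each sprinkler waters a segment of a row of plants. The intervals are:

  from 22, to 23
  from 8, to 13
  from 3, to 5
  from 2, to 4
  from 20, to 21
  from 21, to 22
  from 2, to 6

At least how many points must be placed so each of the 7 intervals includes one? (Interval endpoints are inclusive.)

4

Process intervals by earliest right end; each time one isn't hit yet, stab at its right endpoint.
By right end: [2,4]  [3,5]  [2,6]  [8,13]  [20,21]  [21,22]  [22,23]
[2,4] uncovered → point at 4; [8,13] uncovered → point at 13; [20,21] uncovered → point at 21; [22,23] uncovered → point at 23.
Points: 4, 13, 21, 23 (4 total).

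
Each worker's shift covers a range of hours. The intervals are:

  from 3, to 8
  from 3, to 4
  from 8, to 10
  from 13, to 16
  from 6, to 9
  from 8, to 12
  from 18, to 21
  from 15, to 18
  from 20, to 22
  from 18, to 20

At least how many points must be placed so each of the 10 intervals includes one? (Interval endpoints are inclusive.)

Sort by right endpoint; whenever an interval is uncovered, place a point at its right end.
Sorted: [3,4] [3,8] [6,9] [8,10] [8,12] [13,16] [15,18] [18,20] [18,21] [20,22]
{[3,4],[3,8]} hit by 4; {[6,9],[8,10],[8,12]} hit by 9; {[13,16],[15,18]} hit by 16; {[18,20],[18,21],[20,22]} hit by 20.
Points: 4, 9, 16, 20 (4 total).

4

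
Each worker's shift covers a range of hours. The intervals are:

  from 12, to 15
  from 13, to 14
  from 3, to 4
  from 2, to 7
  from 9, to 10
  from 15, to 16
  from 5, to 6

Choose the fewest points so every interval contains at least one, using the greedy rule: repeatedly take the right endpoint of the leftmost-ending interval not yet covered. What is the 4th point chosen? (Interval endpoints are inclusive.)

Sort by right endpoint; whenever an interval is uncovered, place a point at its right end.
Sorted: [3,4] [5,6] [2,7] [9,10] [13,14] [12,15] [15,16]
{[3,4]} hit by 4; {[5,6],[2,7]} hit by 6; {[9,10]} hit by 10; {[13,14],[12,15]} hit by 14; {[15,16]} hit by 16.
Points: 4, 6, 10, 14, 16 (5 total).

14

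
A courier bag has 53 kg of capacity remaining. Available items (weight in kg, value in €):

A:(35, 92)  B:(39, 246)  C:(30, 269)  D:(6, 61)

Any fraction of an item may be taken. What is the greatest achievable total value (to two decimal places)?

437.23

Greedy by value/weight ratio, highest first.
Order: D (61/6=10.17) > C (269/30=8.97) > B (246/39=6.31) > A (92/35=2.63)
Fill: take D (6 @ 61) → take C (30 @ 269) → take 17/39 of B → 107.23; 53/53 used.
Total value = 437.23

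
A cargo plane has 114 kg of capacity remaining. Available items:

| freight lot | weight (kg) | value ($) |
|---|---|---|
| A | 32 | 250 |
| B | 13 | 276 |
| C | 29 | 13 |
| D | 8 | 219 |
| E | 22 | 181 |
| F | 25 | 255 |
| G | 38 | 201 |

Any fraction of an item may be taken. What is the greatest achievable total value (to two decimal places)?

1255.05

Greedy by value/weight ratio, highest first.
Ratios (sorted): D 27.38, B 21.23, F 10.20, E 8.23, A 7.81, G 5.29, C 0.45
take D (8 @ 219); take B (13 @ 276); take F (25 @ 255); take E (22 @ 181); take A (32 @ 250); take 14/38 of G → 74.05. Capacity used 114/114.
Total value = 1255.05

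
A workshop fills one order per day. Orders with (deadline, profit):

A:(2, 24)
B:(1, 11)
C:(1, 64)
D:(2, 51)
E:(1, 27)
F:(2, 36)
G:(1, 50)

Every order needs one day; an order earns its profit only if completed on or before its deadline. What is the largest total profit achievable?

Sort by profit descending; place each in the latest free slot ≤ its deadline.
Profit order: C=64 D=51 G=50 F=36 E=27 A=24 B=11
Assign: C→slot 1, D→slot 2, G skipped, F skipped, E skipped, A skipped, B skipped.
Slots: [1:C] [2:D]
Profit = 64 + 51 = 115

115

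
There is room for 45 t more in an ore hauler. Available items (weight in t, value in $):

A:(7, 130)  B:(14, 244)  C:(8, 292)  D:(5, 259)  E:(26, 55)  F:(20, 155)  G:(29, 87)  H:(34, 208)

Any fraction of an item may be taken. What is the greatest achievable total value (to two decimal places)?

1010.25

Order: D (259/5=51.80) > C (292/8=36.50) > A (130/7=18.57) > B (244/14=17.43) > F (155/20=7.75) > H (208/34=6.12) > G (87/29=3.00) > E (55/26=2.12)
Fill: take D (5 @ 259) → take C (8 @ 292) → take A (7 @ 130) → take B (14 @ 244) → take 11/20 of F → 85.25; 45/45 used.
Total value = 1010.25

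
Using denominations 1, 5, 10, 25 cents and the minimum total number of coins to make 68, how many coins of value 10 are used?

1

Greedy: take as many of the largest coin as possible, then repeat with the remainder.
68 − 2×25→18 − 1×10→8 − 1×5→3 − 3×1→0
Count of 10: 1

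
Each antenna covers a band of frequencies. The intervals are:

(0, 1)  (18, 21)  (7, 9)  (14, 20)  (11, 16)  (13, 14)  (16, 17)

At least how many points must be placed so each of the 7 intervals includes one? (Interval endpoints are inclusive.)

Process intervals by earliest right end; each time one isn't hit yet, stab at its right endpoint.
By right end: [0,1]  [7,9]  [13,14]  [11,16]  [16,17]  [14,20]  [18,21]
[0,1] uncovered → point at 1; [7,9] uncovered → point at 9; [13,14] uncovered → point at 14; [16,17] uncovered → point at 17; [18,21] uncovered → point at 21.
Points: 1, 9, 14, 17, 21 (5 total).

5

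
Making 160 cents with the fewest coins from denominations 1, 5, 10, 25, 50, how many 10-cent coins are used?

160 = 3×50 + 1×10
Count of 10: 1

1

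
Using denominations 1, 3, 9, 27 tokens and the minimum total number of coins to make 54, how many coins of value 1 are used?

0

Use the largest denomination that fits, subtract, and repeat.
54 = 2×27
Count of 1: 0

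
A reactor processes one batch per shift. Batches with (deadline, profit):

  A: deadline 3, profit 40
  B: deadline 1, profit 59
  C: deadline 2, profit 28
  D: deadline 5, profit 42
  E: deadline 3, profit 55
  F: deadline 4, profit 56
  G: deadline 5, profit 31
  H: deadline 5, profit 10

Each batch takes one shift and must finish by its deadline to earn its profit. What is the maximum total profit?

Profit order: B=59 F=56 E=55 D=42 A=40 G=31 C=28 H=10
Assign: B→slot 1, F→slot 4, E→slot 3, D→slot 5, A→slot 2, G skipped, C skipped, H skipped.
Slots: [1:B] [2:A] [3:E] [4:F] [5:D]
Profit = 59 + 40 + 55 + 56 + 42 = 252

252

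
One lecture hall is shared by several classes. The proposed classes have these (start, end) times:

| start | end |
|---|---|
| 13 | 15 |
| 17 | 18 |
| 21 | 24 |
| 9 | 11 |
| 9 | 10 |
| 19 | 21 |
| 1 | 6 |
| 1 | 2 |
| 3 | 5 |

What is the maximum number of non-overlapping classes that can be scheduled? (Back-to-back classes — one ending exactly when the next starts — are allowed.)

Greedy by earliest finish: after sorting by end time, pick each interval compatible with the last pick.
By end time: (1,2), (3,5), (1,6), (9,10), (9,11), (13,15), (17,18), (19,21), (21,24).
Pick (1,2); next start ≥ 2 → (3,5); next start ≥ 5 → (9,10); next start ≥ 10 → (13,15); next start ≥ 15 → (17,18); next start ≥ 18 → (19,21); next start ≥ 21 → (21,24).
Selected 7 classes.

7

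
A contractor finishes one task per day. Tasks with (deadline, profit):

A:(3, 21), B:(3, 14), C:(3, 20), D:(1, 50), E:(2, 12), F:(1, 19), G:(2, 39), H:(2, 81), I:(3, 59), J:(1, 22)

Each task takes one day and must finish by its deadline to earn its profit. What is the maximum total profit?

Take jobs in profit order; each goes to the latest open slot no later than its deadline.
Profit order: H=81 I=59 D=50 G=39 J=22 A=21 C=20 F=19 B=14 E=12
Assign: H→slot 2, I→slot 3, D→slot 1, G skipped, J skipped, A skipped, C skipped, F skipped, B skipped, E skipped.
Slots: [1:D] [2:H] [3:I]
Profit = 50 + 81 + 59 = 190

190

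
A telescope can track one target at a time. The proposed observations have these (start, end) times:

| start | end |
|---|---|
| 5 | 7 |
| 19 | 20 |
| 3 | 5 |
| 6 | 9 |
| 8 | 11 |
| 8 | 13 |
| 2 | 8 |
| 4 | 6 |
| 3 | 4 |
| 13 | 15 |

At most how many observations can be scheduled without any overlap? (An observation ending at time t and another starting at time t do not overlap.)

5

Greedy by earliest finish: after sorting by end time, pick each interval compatible with the last pick.
By end time: (3,4), (3,5), (4,6), (5,7), (2,8), (6,9), (8,11), (8,13), (13,15), (19,20).
Pick (3,4); next start ≥ 4 → (4,6); next start ≥ 6 → (6,9); next start ≥ 9 → (13,15); next start ≥ 15 → (19,20).
Selected 5 observations.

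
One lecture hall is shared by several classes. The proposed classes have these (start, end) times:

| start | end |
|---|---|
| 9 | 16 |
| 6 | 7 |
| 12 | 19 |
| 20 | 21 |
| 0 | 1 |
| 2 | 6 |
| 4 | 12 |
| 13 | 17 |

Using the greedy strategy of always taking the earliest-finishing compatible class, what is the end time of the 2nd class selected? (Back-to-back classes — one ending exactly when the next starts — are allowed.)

Sorted by end: (0,1)  (2,6)  (6,7)  (4,12)  (9,16)  (13,17)  (12,19)  (20,21)
take (0,1); take (2,6); take (6,7); take (9,16); skip (13,17); take (20,21).
Selected: (0,1) (2,6) (6,7) (9,16) (20,21)

6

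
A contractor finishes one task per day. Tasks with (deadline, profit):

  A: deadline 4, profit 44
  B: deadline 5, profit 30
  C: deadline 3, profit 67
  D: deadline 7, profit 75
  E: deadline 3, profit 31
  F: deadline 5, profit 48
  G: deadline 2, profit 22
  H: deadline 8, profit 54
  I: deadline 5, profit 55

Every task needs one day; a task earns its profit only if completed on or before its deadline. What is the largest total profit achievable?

374

Take jobs in profit order; each goes to the latest open slot no later than its deadline.
By profit: D(d7,75), C(d3,67), I(d5,55), H(d8,54), F(d5,48), A(d4,44), E(d3,31), B(d5,30), G(d2,22)
D→slot 7; C→slot 3; I→slot 5; H→slot 8; F→slot 4; A→slot 2; E→slot 1; B skipped; G skipped.
Profit = 31 + 44 + 67 + 48 + 55 + 75 + 54 = 374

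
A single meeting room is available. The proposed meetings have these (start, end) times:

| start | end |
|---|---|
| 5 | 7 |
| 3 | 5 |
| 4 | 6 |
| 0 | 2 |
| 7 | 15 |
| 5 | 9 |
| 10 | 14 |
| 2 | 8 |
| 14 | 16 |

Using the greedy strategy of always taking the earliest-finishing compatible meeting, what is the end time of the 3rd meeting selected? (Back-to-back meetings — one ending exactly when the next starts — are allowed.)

7

Sort by end time and greedily take each interval whose start is ≥ the last chosen end.
Sorted by end: (0,2)  (3,5)  (4,6)  (5,7)  (2,8)  (5,9)  (10,14)  (7,15)  (14,16)
take (0,2); take (3,5); skip (4,6); take (5,7); take (10,14); take (14,16).
Selected: (0,2) (3,5) (5,7) (10,14) (14,16)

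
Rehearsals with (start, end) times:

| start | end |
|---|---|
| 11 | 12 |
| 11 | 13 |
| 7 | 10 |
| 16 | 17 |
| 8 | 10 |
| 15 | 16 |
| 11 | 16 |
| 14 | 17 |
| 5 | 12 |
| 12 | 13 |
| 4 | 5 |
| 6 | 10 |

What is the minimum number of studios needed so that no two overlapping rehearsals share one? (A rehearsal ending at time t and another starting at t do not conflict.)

4

Count concurrent intervals with a sweep; the peak is the room count.
starts: [4, 5, 6, 7, 8, 11, 11, 11, 12, 14, 15, 16]
ends:   [5, 10, 10, 10, 12, 12, 13, 13, 16, 16, 17, 17]
s4→1 e5→0 s5→1 s6→2 s7→3 s8→4  — peak 4.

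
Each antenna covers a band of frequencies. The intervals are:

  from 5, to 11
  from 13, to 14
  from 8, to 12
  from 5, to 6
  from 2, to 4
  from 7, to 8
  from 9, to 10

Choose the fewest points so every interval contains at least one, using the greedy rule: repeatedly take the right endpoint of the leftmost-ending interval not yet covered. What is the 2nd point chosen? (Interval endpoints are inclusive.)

6

Sort by right endpoint; whenever an interval is uncovered, place a point at its right end.
Sorted: [2,4] [5,6] [7,8] [9,10] [5,11] [8,12] [13,14]
{[2,4]} hit by 4; {[5,6]} hit by 6; {[7,8]} hit by 8; {[9,10],[5,11],[8,12]} hit by 10; {[13,14]} hit by 14.
Points: 4, 6, 8, 10, 14 (5 total).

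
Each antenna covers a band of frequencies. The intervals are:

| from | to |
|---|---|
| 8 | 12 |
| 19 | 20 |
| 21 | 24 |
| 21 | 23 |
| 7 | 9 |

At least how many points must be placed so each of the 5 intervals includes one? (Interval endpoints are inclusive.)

Sort by right endpoint; whenever an interval is uncovered, place a point at its right end.
Sorted: [7,9] [8,12] [19,20] [21,23] [21,24]
{[7,9],[8,12]} hit by 9; {[19,20]} hit by 20; {[21,23],[21,24]} hit by 23.
Points: 9, 20, 23 (3 total).

3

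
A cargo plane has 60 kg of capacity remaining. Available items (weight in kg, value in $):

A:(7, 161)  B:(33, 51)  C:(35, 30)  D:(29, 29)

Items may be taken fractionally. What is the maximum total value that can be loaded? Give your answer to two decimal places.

232.00

Ratios (sorted): A 23.00, B 1.55, D 1.00, C 0.86
take A (7 @ 161); take B (33 @ 51); take 20/29 of D → 20.00. Capacity used 60/60.
Total value = 232.00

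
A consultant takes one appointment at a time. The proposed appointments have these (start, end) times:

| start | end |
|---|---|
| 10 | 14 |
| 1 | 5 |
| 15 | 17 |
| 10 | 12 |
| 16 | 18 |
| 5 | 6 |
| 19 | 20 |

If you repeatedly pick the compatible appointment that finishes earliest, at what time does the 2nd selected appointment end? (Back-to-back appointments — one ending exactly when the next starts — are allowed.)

6

Greedy by earliest finish: after sorting by end time, pick each interval compatible with the last pick.
By end time: (1,5), (5,6), (10,12), (10,14), (15,17), (16,18), (19,20).
Pick (1,5); next start ≥ 5 → (5,6); next start ≥ 6 → (10,12); next start ≥ 12 → (15,17); next start ≥ 17 → (19,20).
Selected: (1,5) (5,6) (10,12) (15,17) (19,20)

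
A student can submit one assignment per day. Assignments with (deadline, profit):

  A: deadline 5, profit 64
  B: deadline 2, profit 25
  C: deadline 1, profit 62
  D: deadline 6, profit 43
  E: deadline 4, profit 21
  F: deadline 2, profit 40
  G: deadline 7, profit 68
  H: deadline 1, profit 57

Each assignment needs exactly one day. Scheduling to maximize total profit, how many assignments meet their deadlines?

6

Take jobs in profit order; each goes to the latest open slot no later than its deadline.
Profit order: G=68 A=64 C=62 H=57 D=43 F=40 B=25 E=21
Assign: G→slot 7, A→slot 5, C→slot 1, H skipped, D→slot 6, F→slot 2, B skipped, E→slot 4.
Slots: [1:C] [2:F] [4:E] [5:A] [6:D] [7:G]
6 of 8 scheduled.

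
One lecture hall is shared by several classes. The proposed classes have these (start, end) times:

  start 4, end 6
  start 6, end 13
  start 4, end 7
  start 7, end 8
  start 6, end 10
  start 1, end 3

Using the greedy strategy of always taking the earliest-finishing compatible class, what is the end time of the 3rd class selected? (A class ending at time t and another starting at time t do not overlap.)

8

Sorted by end: (1,3)  (4,6)  (4,7)  (7,8)  (6,10)  (6,13)
take (1,3); take (4,6); take (7,8).
Selected: (1,3) (4,6) (7,8)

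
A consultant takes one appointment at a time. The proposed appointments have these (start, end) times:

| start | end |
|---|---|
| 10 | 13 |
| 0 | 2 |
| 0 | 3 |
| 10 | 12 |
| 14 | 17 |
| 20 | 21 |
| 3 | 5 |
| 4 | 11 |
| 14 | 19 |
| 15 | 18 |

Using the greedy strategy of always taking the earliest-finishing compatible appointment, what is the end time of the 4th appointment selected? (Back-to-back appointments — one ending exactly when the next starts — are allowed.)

17

Sorted by end: (0,2)  (0,3)  (3,5)  (4,11)  (10,12)  (10,13)  (14,17)  (15,18)  (14,19)  (20,21)
take (0,2); skip (0,3); take (3,5); take (10,12); take (14,17); skip (15,18); take (20,21).
Selected: (0,2) (3,5) (10,12) (14,17) (20,21)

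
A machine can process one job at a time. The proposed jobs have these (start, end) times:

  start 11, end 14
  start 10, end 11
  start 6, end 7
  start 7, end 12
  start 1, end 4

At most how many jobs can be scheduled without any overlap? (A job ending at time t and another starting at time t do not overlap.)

Greedy by earliest finish: after sorting by end time, pick each interval compatible with the last pick.
Sorted by end: (1,4)  (6,7)  (10,11)  (7,12)  (11,14)
take (1,4); take (6,7); take (10,11); take (11,14).
Selected 4 jobs.

4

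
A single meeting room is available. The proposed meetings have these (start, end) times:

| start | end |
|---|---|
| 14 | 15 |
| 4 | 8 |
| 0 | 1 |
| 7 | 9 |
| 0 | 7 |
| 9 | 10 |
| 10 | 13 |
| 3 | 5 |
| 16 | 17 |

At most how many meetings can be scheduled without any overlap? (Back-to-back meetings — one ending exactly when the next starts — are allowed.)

7

Order by finish time; keep every interval that doesn't clash with the previous kept one.
By end time: (0,1), (3,5), (0,7), (4,8), (7,9), (9,10), (10,13), (14,15), (16,17).
Pick (0,1); next start ≥ 1 → (3,5); next start ≥ 5 → (7,9); next start ≥ 9 → (9,10); next start ≥ 10 → (10,13); next start ≥ 13 → (14,15); next start ≥ 15 → (16,17).
Selected 7 meetings.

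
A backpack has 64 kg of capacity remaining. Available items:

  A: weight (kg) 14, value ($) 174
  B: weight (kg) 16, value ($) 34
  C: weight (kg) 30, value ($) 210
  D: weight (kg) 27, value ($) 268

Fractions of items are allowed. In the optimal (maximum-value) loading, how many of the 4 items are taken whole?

Greedy by value/weight ratio, highest first.
Order: A (174/14=12.43) > D (268/27=9.93) > C (210/30=7.00) > B (34/16=2.12)
Fill: take A (14 @ 174) → take D (27 @ 268) → take 23/30 of C → 161.00; 64/64 used.
2 item(s) taken whole; one partial (take 23/30 of C).

2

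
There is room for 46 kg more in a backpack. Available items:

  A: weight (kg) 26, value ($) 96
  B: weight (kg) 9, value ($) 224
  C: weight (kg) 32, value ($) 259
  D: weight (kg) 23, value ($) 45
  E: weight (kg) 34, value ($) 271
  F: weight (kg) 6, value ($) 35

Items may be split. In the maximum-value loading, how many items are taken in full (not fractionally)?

2

Ratios (sorted): B 24.89, C 8.09, E 7.97, F 5.83, A 3.69, D 1.96
take B (9 @ 224); take C (32 @ 259); take 5/34 of E → 39.85. Capacity used 46/46.
2 item(s) taken whole; one partial (take 5/34 of E).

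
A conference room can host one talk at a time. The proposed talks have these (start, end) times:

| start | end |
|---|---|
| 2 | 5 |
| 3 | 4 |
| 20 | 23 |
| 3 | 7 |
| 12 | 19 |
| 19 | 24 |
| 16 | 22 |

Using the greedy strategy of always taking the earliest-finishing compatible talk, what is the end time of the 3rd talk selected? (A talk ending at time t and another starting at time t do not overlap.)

23

Greedy by earliest finish: after sorting by end time, pick each interval compatible with the last pick.
By end time: (3,4), (2,5), (3,7), (12,19), (16,22), (20,23), (19,24).
Pick (3,4); next start ≥ 4 → (12,19); next start ≥ 19 → (20,23).
Selected: (3,4) (12,19) (20,23)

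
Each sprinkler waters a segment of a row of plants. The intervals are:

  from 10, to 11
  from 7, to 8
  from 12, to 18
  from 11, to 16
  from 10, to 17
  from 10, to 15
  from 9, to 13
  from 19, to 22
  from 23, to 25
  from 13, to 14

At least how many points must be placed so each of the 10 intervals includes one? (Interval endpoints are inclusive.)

5

By right end: [7,8]  [10,11]  [9,13]  [13,14]  [10,15]  [11,16]  [10,17]  [12,18]  [19,22]  [23,25]
[7,8] uncovered → point at 8; [10,11] uncovered → point at 11; [13,14] uncovered → point at 14; [19,22] uncovered → point at 22; [23,25] uncovered → point at 25.
Points: 8, 11, 14, 22, 25 (5 total).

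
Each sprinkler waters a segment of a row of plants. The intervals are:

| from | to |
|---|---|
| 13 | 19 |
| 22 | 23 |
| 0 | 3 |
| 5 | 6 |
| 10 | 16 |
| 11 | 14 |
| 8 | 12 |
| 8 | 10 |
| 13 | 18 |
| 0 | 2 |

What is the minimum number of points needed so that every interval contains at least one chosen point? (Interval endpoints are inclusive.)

5

Sorted: [0,2] [0,3] [5,6] [8,10] [8,12] [11,14] [10,16] [13,18] [13,19] [22,23]
{[0,2],[0,3]} hit by 2; {[5,6]} hit by 6; {[8,10],[8,12]} hit by 10; {[11,14],[10,16],[13,18],[13,19]} hit by 14; {[22,23]} hit by 23.
Points: 2, 6, 10, 14, 23 (5 total).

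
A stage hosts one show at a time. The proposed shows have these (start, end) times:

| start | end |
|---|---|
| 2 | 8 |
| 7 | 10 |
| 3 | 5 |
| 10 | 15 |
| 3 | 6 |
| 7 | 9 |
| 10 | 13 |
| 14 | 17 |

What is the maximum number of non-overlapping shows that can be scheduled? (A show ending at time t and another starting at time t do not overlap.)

Order by finish time; keep every interval that doesn't clash with the previous kept one.
By end time: (3,5), (3,6), (2,8), (7,9), (7,10), (10,13), (10,15), (14,17).
Pick (3,5); next start ≥ 5 → (7,9); next start ≥ 9 → (10,13); next start ≥ 13 → (14,17).
Selected 4 shows.

4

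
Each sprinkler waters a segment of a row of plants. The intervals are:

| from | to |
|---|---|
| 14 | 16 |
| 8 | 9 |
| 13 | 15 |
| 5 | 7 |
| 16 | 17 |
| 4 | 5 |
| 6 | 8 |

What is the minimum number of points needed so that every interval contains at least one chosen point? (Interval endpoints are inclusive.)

4

By right end: [4,5]  [5,7]  [6,8]  [8,9]  [13,15]  [14,16]  [16,17]
[4,5] uncovered → point at 5; [6,8] uncovered → point at 8; [13,15] uncovered → point at 15; [16,17] uncovered → point at 17.
Points: 5, 8, 15, 17 (4 total).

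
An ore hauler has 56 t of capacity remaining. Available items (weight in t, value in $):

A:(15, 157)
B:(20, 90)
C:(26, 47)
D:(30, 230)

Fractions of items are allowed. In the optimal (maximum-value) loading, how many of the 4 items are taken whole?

Order: A (157/15=10.47) > D (230/30=7.67) > B (90/20=4.50) > C (47/26=1.81)
Fill: take A (15 @ 157) → take D (30 @ 230) → take 11/20 of B → 49.50; 56/56 used.
2 item(s) taken whole; one partial (take 11/20 of B).

2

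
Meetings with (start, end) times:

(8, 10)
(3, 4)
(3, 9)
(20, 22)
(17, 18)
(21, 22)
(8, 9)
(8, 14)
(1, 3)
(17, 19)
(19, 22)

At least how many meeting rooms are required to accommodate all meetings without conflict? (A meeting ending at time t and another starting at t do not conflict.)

4

Count concurrent intervals with a sweep; the peak is the room count.
starts: [1, 3, 3, 8, 8, 8, 17, 17, 19, 20, 21]
ends:   [3, 4, 9, 9, 10, 14, 18, 19, 22, 22, 22]
s1→1 e3→0 s3→1 s3→2 e4→1 s8→2 s8→3 s8→4  — peak 4.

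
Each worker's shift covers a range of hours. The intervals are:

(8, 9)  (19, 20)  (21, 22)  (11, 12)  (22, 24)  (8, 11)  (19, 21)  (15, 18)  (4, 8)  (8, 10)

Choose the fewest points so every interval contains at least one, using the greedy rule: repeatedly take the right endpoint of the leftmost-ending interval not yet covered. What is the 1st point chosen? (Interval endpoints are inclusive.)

Sorted: [4,8] [8,9] [8,10] [8,11] [11,12] [15,18] [19,20] [19,21] [21,22] [22,24]
{[4,8],[8,9],[8,10],[8,11]} hit by 8; {[11,12]} hit by 12; {[15,18]} hit by 18; {[19,20],[19,21]} hit by 20; {[21,22],[22,24]} hit by 22.
Points: 8, 12, 18, 20, 22 (5 total).

8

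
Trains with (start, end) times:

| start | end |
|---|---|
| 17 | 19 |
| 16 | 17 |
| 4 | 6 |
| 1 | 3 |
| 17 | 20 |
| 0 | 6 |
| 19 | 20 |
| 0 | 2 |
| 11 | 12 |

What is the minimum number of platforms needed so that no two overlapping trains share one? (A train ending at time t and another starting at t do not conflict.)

3

Count concurrent intervals with a sweep; the peak is the room count.
Events (time:±→running): 0:+→1 0:+→2 1:+→3 … peak 3.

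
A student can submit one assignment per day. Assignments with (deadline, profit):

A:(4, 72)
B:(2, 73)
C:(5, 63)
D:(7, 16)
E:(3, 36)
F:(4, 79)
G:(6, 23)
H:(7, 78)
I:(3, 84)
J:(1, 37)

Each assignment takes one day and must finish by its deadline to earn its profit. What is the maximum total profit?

Take jobs in profit order; each goes to the latest open slot no later than its deadline.
By profit: I(d3,84), F(d4,79), H(d7,78), B(d2,73), A(d4,72), C(d5,63), J(d1,37), E(d3,36), G(d6,23), D(d7,16)
I→slot 3; F→slot 4; H→slot 7; B→slot 2; A→slot 1; C→slot 5; J skipped; E skipped; G→slot 6; D skipped.
Profit = 72 + 73 + 84 + 79 + 63 + 23 + 78 = 472

472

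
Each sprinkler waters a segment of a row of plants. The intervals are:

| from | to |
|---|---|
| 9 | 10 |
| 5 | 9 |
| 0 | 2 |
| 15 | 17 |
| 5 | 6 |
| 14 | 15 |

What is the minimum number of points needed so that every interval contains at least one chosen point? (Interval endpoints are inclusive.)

4

Sorted: [0,2] [5,6] [5,9] [9,10] [14,15] [15,17]
{[0,2]} hit by 2; {[5,6],[5,9]} hit by 6; {[9,10]} hit by 10; {[14,15],[15,17]} hit by 15.
Points: 2, 6, 10, 15 (4 total).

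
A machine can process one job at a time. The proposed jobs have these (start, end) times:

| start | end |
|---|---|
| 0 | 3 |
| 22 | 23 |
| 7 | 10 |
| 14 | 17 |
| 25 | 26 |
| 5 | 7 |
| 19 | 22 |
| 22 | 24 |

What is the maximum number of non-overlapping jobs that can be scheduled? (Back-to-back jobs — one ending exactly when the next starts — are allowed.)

7

Greedy by earliest finish: after sorting by end time, pick each interval compatible with the last pick.
By end time: (0,3), (5,7), (7,10), (14,17), (19,22), (22,23), (22,24), (25,26).
Pick (0,3); next start ≥ 3 → (5,7); next start ≥ 7 → (7,10); next start ≥ 10 → (14,17); next start ≥ 17 → (19,22); next start ≥ 22 → (22,23); next start ≥ 23 → (25,26).
Selected 7 jobs.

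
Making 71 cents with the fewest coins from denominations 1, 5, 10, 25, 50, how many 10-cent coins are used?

2

71 = 1×50 + 2×10 + 1×1
Count of 10: 2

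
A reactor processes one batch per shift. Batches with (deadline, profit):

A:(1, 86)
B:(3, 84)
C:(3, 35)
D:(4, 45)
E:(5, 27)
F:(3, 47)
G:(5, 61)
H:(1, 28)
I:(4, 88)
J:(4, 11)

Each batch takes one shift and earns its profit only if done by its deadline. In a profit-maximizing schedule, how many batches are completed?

5

Sort by profit descending; place each in the latest free slot ≤ its deadline.
Profit order: I=88 A=86 B=84 G=61 F=47 D=45 C=35 H=28 E=27 J=11
Assign: I→slot 4, A→slot 1, B→slot 3, G→slot 5, F→slot 2, D skipped, C skipped, H skipped, E skipped, J skipped.
Slots: [1:A] [2:F] [3:B] [4:I] [5:G]
5 of 10 scheduled.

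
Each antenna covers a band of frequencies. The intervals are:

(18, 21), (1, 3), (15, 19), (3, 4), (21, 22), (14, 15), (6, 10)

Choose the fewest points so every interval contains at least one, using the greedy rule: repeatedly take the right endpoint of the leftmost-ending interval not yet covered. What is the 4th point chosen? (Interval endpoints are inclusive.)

21

Sorted: [1,3] [3,4] [6,10] [14,15] [15,19] [18,21] [21,22]
{[1,3],[3,4]} hit by 3; {[6,10]} hit by 10; {[14,15],[15,19]} hit by 15; {[18,21],[21,22]} hit by 21.
Points: 3, 10, 15, 21 (4 total).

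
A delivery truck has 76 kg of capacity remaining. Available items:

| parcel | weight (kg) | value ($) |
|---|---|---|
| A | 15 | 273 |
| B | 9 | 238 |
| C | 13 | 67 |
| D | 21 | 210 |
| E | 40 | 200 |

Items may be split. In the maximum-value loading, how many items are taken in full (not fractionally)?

Order: B (238/9=26.44) > A (273/15=18.20) > D (210/21=10.00) > C (67/13=5.15) > E (200/40=5.00)
Fill: take B (9 @ 238) → take A (15 @ 273) → take D (21 @ 210) → take C (13 @ 67) → take 18/40 of E → 90.00; 76/76 used.
4 item(s) taken whole; one partial (take 18/40 of E).

4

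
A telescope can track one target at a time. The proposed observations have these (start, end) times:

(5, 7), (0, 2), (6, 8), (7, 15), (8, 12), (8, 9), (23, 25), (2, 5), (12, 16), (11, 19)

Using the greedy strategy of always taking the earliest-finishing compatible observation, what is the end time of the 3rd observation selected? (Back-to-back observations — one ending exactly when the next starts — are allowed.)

7

By end time: (0,2), (2,5), (5,7), (6,8), (8,9), (8,12), (7,15), (12,16), (11,19), (23,25).
Pick (0,2); next start ≥ 2 → (2,5); next start ≥ 5 → (5,7); next start ≥ 7 → (8,9); next start ≥ 9 → (12,16); next start ≥ 16 → (23,25).
Selected: (0,2) (2,5) (5,7) (8,9) (12,16) (23,25)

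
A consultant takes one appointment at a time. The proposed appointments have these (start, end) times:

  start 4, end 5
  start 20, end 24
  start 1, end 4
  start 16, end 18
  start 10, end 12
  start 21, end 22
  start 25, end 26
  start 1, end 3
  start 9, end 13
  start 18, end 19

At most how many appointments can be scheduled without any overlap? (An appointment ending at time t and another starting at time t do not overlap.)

7

By end time: (1,3), (1,4), (4,5), (10,12), (9,13), (16,18), (18,19), (21,22), (20,24), (25,26).
Pick (1,3); next start ≥ 3 → (4,5); next start ≥ 5 → (10,12); next start ≥ 12 → (16,18); next start ≥ 18 → (18,19); next start ≥ 19 → (21,22); next start ≥ 22 → (25,26).
Selected 7 appointments.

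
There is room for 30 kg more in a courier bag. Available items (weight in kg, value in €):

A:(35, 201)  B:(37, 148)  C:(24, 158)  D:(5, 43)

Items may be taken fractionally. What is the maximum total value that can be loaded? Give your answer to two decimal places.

Sort by value per unit weight and fill in that order.
Order: D (43/5=8.60) > C (158/24=6.58) > A (201/35=5.74) > B (148/37=4.00)
Fill: take D (5 @ 43) → take C (24 @ 158) → take 1/35 of A → 5.74; 30/30 used.
Total value = 206.74

206.74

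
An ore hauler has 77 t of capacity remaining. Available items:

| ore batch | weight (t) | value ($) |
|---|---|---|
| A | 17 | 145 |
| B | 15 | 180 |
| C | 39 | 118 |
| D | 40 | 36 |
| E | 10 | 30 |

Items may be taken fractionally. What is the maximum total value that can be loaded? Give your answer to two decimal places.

Sort by value per unit weight and fill in that order.
Ratios (sorted): B 12.00, A 8.53, C 3.03, E 3.00, D 0.90
take B (15 @ 180); take A (17 @ 145); take C (39 @ 118); take 6/10 of E → 18.00. Capacity used 77/77.
Total value = 461.00

461.00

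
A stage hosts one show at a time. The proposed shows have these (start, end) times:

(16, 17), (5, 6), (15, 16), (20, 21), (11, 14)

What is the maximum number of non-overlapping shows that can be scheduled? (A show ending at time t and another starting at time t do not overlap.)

5

Sorted by end: (5,6)  (11,14)  (15,16)  (16,17)  (20,21)
take (5,6); take (11,14); take (15,16); take (16,17); take (20,21).
Selected 5 shows.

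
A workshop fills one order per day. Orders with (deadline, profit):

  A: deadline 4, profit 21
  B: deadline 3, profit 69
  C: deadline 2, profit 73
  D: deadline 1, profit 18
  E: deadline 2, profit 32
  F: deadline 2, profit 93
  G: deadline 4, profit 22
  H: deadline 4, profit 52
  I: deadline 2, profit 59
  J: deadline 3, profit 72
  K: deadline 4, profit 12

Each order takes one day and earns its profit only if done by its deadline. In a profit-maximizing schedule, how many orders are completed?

4

Take jobs in profit order; each goes to the latest open slot no later than its deadline.
Profit order: F=93 C=73 J=72 B=69 I=59 H=52 E=32 G=22 A=21 D=18 K=12
Assign: F→slot 2, C→slot 1, J→slot 3, B skipped, I skipped, H→slot 4, E skipped, G skipped, A skipped, D skipped, K skipped.
Slots: [1:C] [2:F] [3:J] [4:H]
4 of 11 scheduled.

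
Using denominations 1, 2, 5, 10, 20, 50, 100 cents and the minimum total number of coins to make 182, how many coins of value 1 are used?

0

Greedy: take as many of the largest coin as possible, then repeat with the remainder.
182 = 1×100 + 1×50 + 1×20 + 1×10 + 1×2
Count of 1: 0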